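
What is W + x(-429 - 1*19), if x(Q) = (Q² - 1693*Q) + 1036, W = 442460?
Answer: 1402664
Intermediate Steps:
x(Q) = 1036 + Q² - 1693*Q
W + x(-429 - 1*19) = 442460 + (1036 + (-429 - 1*19)² - 1693*(-429 - 1*19)) = 442460 + (1036 + (-429 - 19)² - 1693*(-429 - 19)) = 442460 + (1036 + (-448)² - 1693*(-448)) = 442460 + (1036 + 200704 + 758464) = 442460 + 960204 = 1402664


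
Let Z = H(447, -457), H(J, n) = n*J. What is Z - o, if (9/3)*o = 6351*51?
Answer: -312246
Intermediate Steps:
H(J, n) = J*n
Z = -204279 (Z = 447*(-457) = -204279)
o = 107967 (o = (6351*51)/3 = (⅓)*323901 = 107967)
Z - o = -204279 - 1*107967 = -204279 - 107967 = -312246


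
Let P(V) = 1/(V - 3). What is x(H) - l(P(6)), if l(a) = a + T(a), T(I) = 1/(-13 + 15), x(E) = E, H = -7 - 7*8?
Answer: -383/6 ≈ -63.833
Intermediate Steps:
H = -63 (H = -7 - 56 = -63)
P(V) = 1/(-3 + V)
T(I) = ½ (T(I) = 1/2 = ½)
l(a) = ½ + a (l(a) = a + ½ = ½ + a)
x(H) - l(P(6)) = -63 - (½ + 1/(-3 + 6)) = -63 - (½ + 1/3) = -63 - (½ + ⅓) = -63 - 1*⅚ = -63 - ⅚ = -383/6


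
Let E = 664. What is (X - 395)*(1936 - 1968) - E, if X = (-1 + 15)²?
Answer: 5704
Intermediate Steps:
X = 196 (X = 14² = 196)
(X - 395)*(1936 - 1968) - E = (196 - 395)*(1936 - 1968) - 1*664 = -199*(-32) - 664 = 6368 - 664 = 5704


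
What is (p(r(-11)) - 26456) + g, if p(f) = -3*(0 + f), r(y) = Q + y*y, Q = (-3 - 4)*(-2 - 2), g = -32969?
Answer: -59872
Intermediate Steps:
Q = 28 (Q = -7*(-4) = 28)
r(y) = 28 + y² (r(y) = 28 + y*y = 28 + y²)
p(f) = -3*f
(p(r(-11)) - 26456) + g = (-3*(28 + (-11)²) - 26456) - 32969 = (-3*(28 + 121) - 26456) - 32969 = (-3*149 - 26456) - 32969 = (-447 - 26456) - 32969 = -26903 - 32969 = -59872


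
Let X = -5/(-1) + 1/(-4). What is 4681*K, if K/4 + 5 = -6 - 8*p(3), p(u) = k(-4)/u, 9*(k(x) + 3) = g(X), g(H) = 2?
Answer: -1816228/27 ≈ -67268.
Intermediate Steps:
X = 19/4 (X = -5*(-1) + 1*(-¼) = 5 - ¼ = 19/4 ≈ 4.7500)
k(x) = -25/9 (k(x) = -3 + (⅑)*2 = -3 + 2/9 = -25/9)
p(u) = -25/(9*u)
K = -388/27 (K = -20 + 4*(-6 - (-200)/(9*3)) = -20 + 4*(-6 - 8*(-25/27)) = -20 + 4*(-6 + 200/27) = -20 + 4*(38/27) = -20 + 152/27 = -388/27 ≈ -14.370)
4681*K = 4681*(-388/27) = -1816228/27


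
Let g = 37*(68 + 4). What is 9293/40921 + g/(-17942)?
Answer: 28860731/367102291 ≈ 0.078618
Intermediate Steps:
g = 2664 (g = 37*72 = 2664)
9293/40921 + g/(-17942) = 9293/40921 + 2664/(-17942) = 9293*(1/40921) + 2664*(-1/17942) = 9293/40921 - 1332/8971 = 28860731/367102291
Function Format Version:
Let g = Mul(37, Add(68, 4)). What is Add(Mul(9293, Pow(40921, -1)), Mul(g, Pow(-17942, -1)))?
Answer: Rational(28860731, 367102291) ≈ 0.078618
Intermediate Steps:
g = 2664 (g = Mul(37, 72) = 2664)
Add(Mul(9293, Pow(40921, -1)), Mul(g, Pow(-17942, -1))) = Add(Mul(9293, Pow(40921, -1)), Mul(2664, Pow(-17942, -1))) = Add(Mul(9293, Rational(1, 40921)), Mul(2664, Rational(-1, 17942))) = Add(Rational(9293, 40921), Rational(-1332, 8971)) = Rational(28860731, 367102291)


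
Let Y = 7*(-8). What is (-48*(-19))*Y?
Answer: -51072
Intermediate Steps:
Y = -56
(-48*(-19))*Y = -48*(-19)*(-56) = 912*(-56) = -51072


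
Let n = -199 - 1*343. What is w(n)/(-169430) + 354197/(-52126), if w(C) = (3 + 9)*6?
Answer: -30007675391/4415854090 ≈ -6.7954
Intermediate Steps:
n = -542 (n = -199 - 343 = -542)
w(C) = 72 (w(C) = 12*6 = 72)
w(n)/(-169430) + 354197/(-52126) = 72/(-169430) + 354197/(-52126) = 72*(-1/169430) + 354197*(-1/52126) = -36/84715 - 354197/52126 = -30007675391/4415854090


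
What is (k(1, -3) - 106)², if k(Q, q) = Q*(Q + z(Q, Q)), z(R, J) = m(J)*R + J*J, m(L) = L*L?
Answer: 10609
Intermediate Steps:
m(L) = L²
z(R, J) = J² + R*J² (z(R, J) = J²*R + J*J = R*J² + J² = J² + R*J²)
k(Q, q) = Q*(Q + Q²*(1 + Q))
(k(1, -3) - 106)² = (1²*(1 + 1 + 1²) - 106)² = (1*(1 + 1 + 1) - 106)² = (1*3 - 106)² = (3 - 106)² = (-103)² = 10609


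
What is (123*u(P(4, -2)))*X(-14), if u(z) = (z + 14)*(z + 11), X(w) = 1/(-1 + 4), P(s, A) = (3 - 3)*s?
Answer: 6314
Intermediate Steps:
P(s, A) = 0 (P(s, A) = 0*s = 0)
X(w) = ⅓ (X(w) = 1/3 = ⅓)
u(z) = (11 + z)*(14 + z) (u(z) = (14 + z)*(11 + z) = (11 + z)*(14 + z))
(123*u(P(4, -2)))*X(-14) = (123*(154 + 0² + 25*0))*(⅓) = (123*(154 + 0 + 0))*(⅓) = (123*154)*(⅓) = 18942*(⅓) = 6314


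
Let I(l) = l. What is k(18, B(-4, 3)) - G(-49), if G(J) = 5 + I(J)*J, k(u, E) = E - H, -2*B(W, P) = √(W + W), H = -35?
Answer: -2371 - I*√2 ≈ -2371.0 - 1.4142*I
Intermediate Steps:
B(W, P) = -√2*√W/2 (B(W, P) = -√(W + W)/2 = -√2*√W/2)
k(u, E) = 35 + E (k(u, E) = E - 1*(-35) = E + 35 = 35 + E)
G(J) = 5 + J² (G(J) = 5 + J*J = 5 + J²)
k(18, B(-4, 3)) - G(-49) = (35 - √2*√(-4)/2) - (5 + (-49)²) = (35 - √2*2*I/2) - (5 + 2401) = (35 - I*√2) - 1*2406 = (35 - I*√2) - 2406 = -2371 - I*√2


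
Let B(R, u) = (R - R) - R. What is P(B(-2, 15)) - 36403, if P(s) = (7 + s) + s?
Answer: -36392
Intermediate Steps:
B(R, u) = -R (B(R, u) = 0 - R = -R)
P(s) = 7 + 2*s
P(B(-2, 15)) - 36403 = (7 + 2*(-1*(-2))) - 36403 = (7 + 2*2) - 36403 = (7 + 4) - 36403 = 11 - 36403 = -36392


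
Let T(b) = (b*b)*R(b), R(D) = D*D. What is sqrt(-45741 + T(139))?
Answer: 10*sqrt(3732553) ≈ 19320.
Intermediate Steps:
R(D) = D**2
T(b) = b**4 (T(b) = (b*b)*b**2 = b**2*b**2 = b**4)
sqrt(-45741 + T(139)) = sqrt(-45741 + 139**4) = sqrt(-45741 + 373301041) = sqrt(373255300) = 10*sqrt(3732553)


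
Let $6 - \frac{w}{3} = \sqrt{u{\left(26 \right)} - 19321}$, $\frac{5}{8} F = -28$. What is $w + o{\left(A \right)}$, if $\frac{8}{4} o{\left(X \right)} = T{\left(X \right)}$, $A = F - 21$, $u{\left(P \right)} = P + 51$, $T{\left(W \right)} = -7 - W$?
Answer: $\frac{237}{5} - 6 i \sqrt{4811} \approx 47.4 - 416.17 i$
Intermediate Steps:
$u{\left(P \right)} = 51 + P$
$F = - \frac{224}{5}$ ($F = \frac{8}{5} \left(-28\right) = - \frac{224}{5} \approx -44.8$)
$w = 18 - 6 i \sqrt{4811}$ ($w = 18 - 3 \sqrt{\left(51 + 26\right) - 19321} = 18 - 3 \sqrt{77 - 19321} = 18 - 3 \sqrt{-19244} = 18 - 3 \cdot 2 i \sqrt{4811} = 18 - 6 i \sqrt{4811} \approx 18.0 - 416.17 i$)
$A = - \frac{329}{5}$ ($A = - \frac{224}{5} - 21 = - \frac{329}{5} \approx -65.8$)
$o{\left(X \right)} = - \frac{7}{2} - \frac{X}{2}$ ($o{\left(X \right)} = \frac{-7 - X}{2} = - \frac{7}{2} - \frac{X}{2}$)
$w + o{\left(A \right)} = \left(18 - 6 i \sqrt{4811}\right) - - \frac{147}{5} = \left(18 - 6 i \sqrt{4811}\right) + \left(- \frac{7}{2} + \frac{329}{10}\right) = \left(18 - 6 i \sqrt{4811}\right) + \frac{147}{5} = \frac{237}{5} - 6 i \sqrt{4811}$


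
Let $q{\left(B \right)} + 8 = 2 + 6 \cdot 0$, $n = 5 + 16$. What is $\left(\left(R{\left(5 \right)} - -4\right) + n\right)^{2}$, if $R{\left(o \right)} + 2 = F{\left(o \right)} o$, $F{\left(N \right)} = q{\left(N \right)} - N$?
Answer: $1024$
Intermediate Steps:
$n = 21$
$q{\left(B \right)} = -6$ ($q{\left(B \right)} = -8 + \left(2 + 6 \cdot 0\right) = -8 + \left(2 + 0\right) = -8 + 2 = -6$)
$F{\left(N \right)} = -6 - N$
$R{\left(o \right)} = -2 + o \left(-6 - o\right)$ ($R{\left(o \right)} = -2 + \left(-6 - o\right) o = -2 + o \left(-6 - o\right)$)
$\left(\left(R{\left(5 \right)} - -4\right) + n\right)^{2} = \left(\left(\left(-2 - 5 \left(6 + 5\right)\right) - -4\right) + 21\right)^{2} = \left(\left(\left(-2 - 5 \cdot 11\right) + 4\right) + 21\right)^{2} = \left(\left(\left(-2 - 55\right) + 4\right) + 21\right)^{2} = \left(\left(-57 + 4\right) + 21\right)^{2} = \left(-53 + 21\right)^{2} = \left(-32\right)^{2} = 1024$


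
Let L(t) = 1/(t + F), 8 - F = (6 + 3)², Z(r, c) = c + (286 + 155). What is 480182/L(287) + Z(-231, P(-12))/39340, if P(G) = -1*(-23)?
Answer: 1010634253696/9835 ≈ 1.0276e+8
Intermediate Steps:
P(G) = 23
Z(r, c) = 441 + c (Z(r, c) = c + 441 = 441 + c)
F = -73 (F = 8 - (6 + 3)² = 8 - 1*9² = 8 - 1*81 = 8 - 81 = -73)
L(t) = 1/(-73 + t) (L(t) = 1/(t - 73) = 1/(-73 + t))
480182/L(287) + Z(-231, P(-12))/39340 = 480182/(1/(-73 + 287)) + (441 + 23)/39340 = 480182/(1/214) + 464*(1/39340) = 480182/(1/214) + 116/9835 = 480182*214 + 116/9835 = 102758948 + 116/9835 = 1010634253696/9835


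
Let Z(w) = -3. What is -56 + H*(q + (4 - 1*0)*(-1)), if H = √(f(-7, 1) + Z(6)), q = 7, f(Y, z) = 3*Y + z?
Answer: -56 + 3*I*√23 ≈ -56.0 + 14.387*I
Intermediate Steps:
f(Y, z) = z + 3*Y
H = I*√23 (H = √((1 + 3*(-7)) - 3) = √((1 - 21) - 3) = √(-20 - 3) = √(-23) = I*√23 ≈ 4.7958*I)
-56 + H*(q + (4 - 1*0)*(-1)) = -56 + (I*√23)*(7 + (4 - 1*0)*(-1)) = -56 + (I*√23)*(7 + (4 + 0)*(-1)) = -56 + (I*√23)*(7 + 4*(-1)) = -56 + (I*√23)*(7 - 4) = -56 + (I*√23)*3 = -56 + 3*I*√23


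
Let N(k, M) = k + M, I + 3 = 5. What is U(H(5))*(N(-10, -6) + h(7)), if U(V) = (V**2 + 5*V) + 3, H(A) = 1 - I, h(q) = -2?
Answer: 18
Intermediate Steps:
I = 2 (I = -3 + 5 = 2)
H(A) = -1 (H(A) = 1 - 1*2 = 1 - 2 = -1)
N(k, M) = M + k
U(V) = 3 + V**2 + 5*V
U(H(5))*(N(-10, -6) + h(7)) = (3 + (-1)**2 + 5*(-1))*((-6 - 10) - 2) = (3 + 1 - 5)*(-16 - 2) = -1*(-18) = 18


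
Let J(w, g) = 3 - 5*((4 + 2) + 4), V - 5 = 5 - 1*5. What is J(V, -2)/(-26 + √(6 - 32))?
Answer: 47/27 + 47*I*√26/702 ≈ 1.7407 + 0.34139*I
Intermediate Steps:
V = 5 (V = 5 + (5 - 1*5) = 5 + (5 - 5) = 5 + 0 = 5)
J(w, g) = -47 (J(w, g) = 3 - 5*(6 + 4) = 3 - 5*10 = 3 - 50 = -47)
J(V, -2)/(-26 + √(6 - 32)) = -47/(-26 + √(6 - 32)) = -47/(-26 + √(-26)) = -47/(-26 + I*√26)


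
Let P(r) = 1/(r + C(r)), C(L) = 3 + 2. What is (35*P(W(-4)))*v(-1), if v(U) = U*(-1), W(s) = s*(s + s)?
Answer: 35/37 ≈ 0.94595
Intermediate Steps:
C(L) = 5
W(s) = 2*s² (W(s) = s*(2*s) = 2*s²)
v(U) = -U
P(r) = 1/(5 + r) (P(r) = 1/(r + 5) = 1/(5 + r))
(35*P(W(-4)))*v(-1) = (35/(5 + 2*(-4)²))*(-1*(-1)) = (35/(5 + 2*16))*1 = (35/(5 + 32))*1 = (35/37)*1 = 35/37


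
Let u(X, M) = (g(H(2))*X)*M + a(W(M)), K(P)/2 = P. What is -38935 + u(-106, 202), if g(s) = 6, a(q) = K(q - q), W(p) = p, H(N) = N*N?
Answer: -167407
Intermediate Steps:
H(N) = N²
K(P) = 2*P
a(q) = 0 (a(q) = 2*(q - q) = 2*0 = 0)
u(X, M) = 6*M*X (u(X, M) = (6*X)*M + 0 = 6*M*X + 0 = 6*M*X)
-38935 + u(-106, 202) = -38935 + 6*202*(-106) = -38935 - 128472 = -167407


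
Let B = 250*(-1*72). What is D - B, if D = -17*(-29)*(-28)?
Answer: 4196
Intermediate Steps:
D = -13804 (D = 493*(-28) = -13804)
B = -18000 (B = 250*(-72) = -18000)
D - B = -13804 - 1*(-18000) = -13804 + 18000 = 4196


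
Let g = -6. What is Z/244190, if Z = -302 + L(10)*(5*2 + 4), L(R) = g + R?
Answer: -123/122095 ≈ -0.0010074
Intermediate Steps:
L(R) = -6 + R
Z = -246 (Z = -302 + (-6 + 10)*(5*2 + 4) = -302 + 4*(10 + 4) = -302 + 4*14 = -302 + 56 = -246)
Z/244190 = -246/244190 = -246*1/244190 = -123/122095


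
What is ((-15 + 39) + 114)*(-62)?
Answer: -8556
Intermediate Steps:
((-15 + 39) + 114)*(-62) = (24 + 114)*(-62) = 138*(-62) = -8556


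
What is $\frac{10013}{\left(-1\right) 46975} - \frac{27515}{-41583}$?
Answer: $\frac{876146546}{1953361425} \approx 0.44853$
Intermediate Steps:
$\frac{10013}{\left(-1\right) 46975} - \frac{27515}{-41583} = \frac{10013}{-46975} - - \frac{27515}{41583} = 10013 \left(- \frac{1}{46975}\right) + \frac{27515}{41583} = - \frac{10013}{46975} + \frac{27515}{41583} = \frac{876146546}{1953361425}$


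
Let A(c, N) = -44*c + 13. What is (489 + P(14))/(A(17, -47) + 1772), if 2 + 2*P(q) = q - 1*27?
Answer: 963/2074 ≈ 0.46432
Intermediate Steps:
P(q) = -29/2 + q/2 (P(q) = -1 + (q - 1*27)/2 = -1 + (q - 27)/2 = -1 + (-27 + q)/2 = -1 + (-27/2 + q/2) = -29/2 + q/2)
A(c, N) = 13 - 44*c
(489 + P(14))/(A(17, -47) + 1772) = (489 + (-29/2 + (1/2)*14))/((13 - 44*17) + 1772) = (489 + (-29/2 + 7))/((13 - 748) + 1772) = (489 - 15/2)/(-735 + 1772) = (963/2)/1037 = (963/2)*(1/1037) = 963/2074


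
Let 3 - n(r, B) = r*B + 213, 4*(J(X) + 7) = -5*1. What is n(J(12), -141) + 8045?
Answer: 26687/4 ≈ 6671.8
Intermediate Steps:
J(X) = -33/4 (J(X) = -7 + (-5*1)/4 = -7 + (1/4)*(-5) = -7 - 5/4 = -33/4)
n(r, B) = -210 - B*r (n(r, B) = 3 - (r*B + 213) = 3 - (B*r + 213) = 3 - (213 + B*r) = 3 + (-213 - B*r) = -210 - B*r)
n(J(12), -141) + 8045 = (-210 - 1*(-141)*(-33/4)) + 8045 = (-210 - 4653/4) + 8045 = -5493/4 + 8045 = 26687/4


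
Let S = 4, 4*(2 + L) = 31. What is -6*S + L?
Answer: -73/4 ≈ -18.250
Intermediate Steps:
L = 23/4 (L = -2 + (¼)*31 = -2 + 31/4 = 23/4 ≈ 5.7500)
-6*S + L = -6*4 + 23/4 = -24 + 23/4 = -73/4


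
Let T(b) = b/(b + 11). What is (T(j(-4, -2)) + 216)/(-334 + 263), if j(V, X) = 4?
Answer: -3244/1065 ≈ -3.0460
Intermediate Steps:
T(b) = b/(11 + b)
(T(j(-4, -2)) + 216)/(-334 + 263) = (4/(11 + 4) + 216)/(-334 + 263) = (4/15 + 216)/(-71) = (4*(1/15) + 216)*(-1/71) = (4/15 + 216)*(-1/71) = (3244/15)*(-1/71) = -3244/1065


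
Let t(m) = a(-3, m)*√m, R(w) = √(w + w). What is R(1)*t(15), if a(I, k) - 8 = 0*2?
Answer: 8*√30 ≈ 43.818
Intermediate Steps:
a(I, k) = 8 (a(I, k) = 8 + 0*2 = 8 + 0 = 8)
R(w) = √2*√w (R(w) = √(2*w) = √2*√w)
t(m) = 8*√m
R(1)*t(15) = (√2*√1)*(8*√15) = (√2*1)*(8*√15) = √2*(8*√15) = 8*√30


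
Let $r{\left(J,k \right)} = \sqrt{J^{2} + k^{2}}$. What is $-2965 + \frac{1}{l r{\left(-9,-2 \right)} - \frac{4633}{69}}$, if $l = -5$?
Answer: $- \frac{33645846937}{11347564} + \frac{23805 \sqrt{85}}{11347564} \approx -2965.0$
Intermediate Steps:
$-2965 + \frac{1}{l r{\left(-9,-2 \right)} - \frac{4633}{69}} = -2965 + \frac{1}{- 5 \sqrt{\left(-9\right)^{2} + \left(-2\right)^{2}} - \frac{4633}{69}} = -2965 + \frac{1}{- 5 \sqrt{81 + 4} - \frac{4633}{69}} = -2965 + \frac{1}{- 5 \sqrt{85} - \frac{4633}{69}} = -2965 + \frac{1}{- \frac{4633}{69} - 5 \sqrt{85}}$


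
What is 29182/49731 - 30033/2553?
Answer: -473023159/42321081 ≈ -11.177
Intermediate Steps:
29182/49731 - 30033/2553 = 29182*(1/49731) - 30033*1/2553 = 29182/49731 - 10011/851 = -473023159/42321081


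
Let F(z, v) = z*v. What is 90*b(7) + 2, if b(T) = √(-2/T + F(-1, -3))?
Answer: 2 + 90*√133/7 ≈ 150.28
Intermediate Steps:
F(z, v) = v*z
b(T) = √(3 - 2/T) (b(T) = √(-2/T - 3*(-1)) = √(-2/T + 3) = √(3 - 2/T))
90*b(7) + 2 = 90*√(3 - 2/7) + 2 = 90*√(19/7) + 2 = 90*(√133/7) + 2 = 90*√133/7 + 2 = 2 + 90*√133/7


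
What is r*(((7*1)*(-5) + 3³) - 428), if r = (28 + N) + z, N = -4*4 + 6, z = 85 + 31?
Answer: -58424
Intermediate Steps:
z = 116
N = -10 (N = -16 + 6 = -10)
r = 134 (r = (28 - 10) + 116 = 18 + 116 = 134)
r*(((7*1)*(-5) + 3³) - 428) = 134*(((7*1)*(-5) + 3³) - 428) = 134*((7*(-5) + 27) - 428) = 134*((-35 + 27) - 428) = 134*(-8 - 428) = 134*(-436) = -58424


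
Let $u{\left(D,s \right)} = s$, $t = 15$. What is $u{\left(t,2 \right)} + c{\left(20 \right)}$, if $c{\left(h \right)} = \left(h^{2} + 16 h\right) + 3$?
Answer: $725$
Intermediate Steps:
$c{\left(h \right)} = 3 + h^{2} + 16 h$
$u{\left(t,2 \right)} + c{\left(20 \right)} = 2 + \left(3 + 20^{2} + 16 \cdot 20\right) = 2 + \left(3 + 400 + 320\right) = 2 + 723 = 725$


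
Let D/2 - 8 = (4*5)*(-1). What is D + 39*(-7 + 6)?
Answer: -63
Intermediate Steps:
D = -24 (D = 16 + 2*((4*5)*(-1)) = 16 + 2*(20*(-1)) = 16 + 2*(-20) = 16 - 40 = -24)
D + 39*(-7 + 6) = -24 + 39*(-7 + 6) = -24 + 39*(-1) = -24 - 39 = -63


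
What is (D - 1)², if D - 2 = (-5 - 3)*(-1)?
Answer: 81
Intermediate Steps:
D = 10 (D = 2 + (-5 - 3)*(-1) = 2 - 8*(-1) = 2 + 8 = 10)
(D - 1)² = (10 - 1)² = 9² = 81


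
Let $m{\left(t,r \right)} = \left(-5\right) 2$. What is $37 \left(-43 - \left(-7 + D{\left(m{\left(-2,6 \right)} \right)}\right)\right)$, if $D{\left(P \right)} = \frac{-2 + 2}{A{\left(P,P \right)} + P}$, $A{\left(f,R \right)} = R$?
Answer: $-1332$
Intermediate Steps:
$m{\left(t,r \right)} = -10$
$D{\left(P \right)} = 0$ ($D{\left(P \right)} = \frac{-2 + 2}{P + P} = \frac{0}{2 P} = 0 \frac{1}{2 P} = 0$)
$37 \left(-43 - \left(-7 + D{\left(m{\left(-2,6 \right)} \right)}\right)\right) = 37 \left(-43 + \left(7 - 0\right)\right) = 37 \left(-43 + \left(7 + 0\right)\right) = 37 \left(-43 + 7\right) = 37 \left(-36\right) = -1332$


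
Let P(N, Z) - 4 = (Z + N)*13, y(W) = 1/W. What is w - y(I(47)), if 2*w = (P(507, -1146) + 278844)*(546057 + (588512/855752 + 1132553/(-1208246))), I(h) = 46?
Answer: 439149112181245068496441/5945263853204 ≈ 7.3865e+10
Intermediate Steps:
P(N, Z) = 4 + 13*N + 13*Z (P(N, Z) = 4 + (Z + N)*13 = 4 + (N + Z)*13 = 4 + (13*N + 13*Z) = 4 + 13*N + 13*Z)
w = 19093439660059752754905/258489732748 (w = (((4 + 13*507 + 13*(-1146)) + 278844)*(546057 + (588512/855752 + 1132553/(-1208246))))/2 = (((4 + 6591 - 14898) + 278844)*(546057 + (588512*(1/855752) + 1132553*(-1/1208246))))/2 = ((-8303 + 278844)*(546057 + (73564/106969 - 1132553/1208246)))/2 = (270541*(546057 - 32264653113/129244866374))/2 = (270541*(70575031732934205/129244866374))/2 = (½)*(19093439660059752754905/129244866374) = 19093439660059752754905/258489732748 ≈ 7.3865e+10)
w - y(I(47)) = 19093439660059752754905/258489732748 - 1/46 = 439149112181245068496441/5945263853204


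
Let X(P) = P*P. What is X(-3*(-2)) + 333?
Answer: 369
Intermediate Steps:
X(P) = P**2
X(-3*(-2)) + 333 = (-3*(-2))**2 + 333 = 6**2 + 333 = 36 + 333 = 369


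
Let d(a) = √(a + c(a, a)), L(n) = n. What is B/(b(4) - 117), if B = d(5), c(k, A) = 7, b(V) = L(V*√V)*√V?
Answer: -2*√3/101 ≈ -0.034298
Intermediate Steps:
b(V) = V² (b(V) = (V*√V)*√V = V^(3/2)*√V = V²)
d(a) = √(7 + a) (d(a) = √(a + 7) = √(7 + a))
B = 2*√3 (B = √(7 + 5) = √12 = 2*√3 ≈ 3.4641)
B/(b(4) - 117) = (2*√3)/(4² - 117) = (2*√3)/(16 - 117) = (2*√3)/(-101) = -2*√3/101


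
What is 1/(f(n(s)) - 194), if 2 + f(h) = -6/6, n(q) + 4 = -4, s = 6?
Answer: -1/197 ≈ -0.0050761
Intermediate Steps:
n(q) = -8 (n(q) = -4 - 4 = -8)
f(h) = -3 (f(h) = -2 - 6/6 = -2 - 6*⅙ = -2 - 1 = -3)
1/(f(n(s)) - 194) = 1/(-3 - 194) = 1/(-197) = -1/197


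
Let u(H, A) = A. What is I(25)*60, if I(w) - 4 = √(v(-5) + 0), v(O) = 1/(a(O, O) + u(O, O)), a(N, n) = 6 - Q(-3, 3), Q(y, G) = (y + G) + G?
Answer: 240 + 30*I*√2 ≈ 240.0 + 42.426*I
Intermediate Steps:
Q(y, G) = y + 2*G (Q(y, G) = (G + y) + G = y + 2*G)
a(N, n) = 3 (a(N, n) = 6 - (-3 + 2*3) = 6 - (-3 + 6) = 6 - 1*3 = 6 - 3 = 3)
v(O) = 1/(3 + O)
I(w) = 4 + I*√2/2 (I(w) = 4 + √(1/(3 - 5) + 0) = 4 + √(1/(-2) + 0) = 4 + √(-½ + 0) = 4 + √(-½) = 4 + I*√2/2)
I(25)*60 = (4 + I*√2/2)*60 = 240 + 30*I*√2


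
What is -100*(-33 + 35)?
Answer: -200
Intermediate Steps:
-100*(-33 + 35) = -100*2 = -200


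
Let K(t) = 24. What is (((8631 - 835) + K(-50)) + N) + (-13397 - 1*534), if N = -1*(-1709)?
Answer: -4402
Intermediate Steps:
N = 1709
(((8631 - 835) + K(-50)) + N) + (-13397 - 1*534) = (((8631 - 835) + 24) + 1709) + (-13397 - 1*534) = ((7796 + 24) + 1709) + (-13397 - 534) = (7820 + 1709) - 13931 = 9529 - 13931 = -4402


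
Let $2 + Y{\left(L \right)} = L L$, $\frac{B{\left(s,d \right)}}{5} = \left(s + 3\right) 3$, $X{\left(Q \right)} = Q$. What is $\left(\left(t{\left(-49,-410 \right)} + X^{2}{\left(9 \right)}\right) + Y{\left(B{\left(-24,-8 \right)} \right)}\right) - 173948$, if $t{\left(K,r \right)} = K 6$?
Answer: $-74938$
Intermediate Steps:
$t{\left(K,r \right)} = 6 K$
$B{\left(s,d \right)} = 45 + 15 s$ ($B{\left(s,d \right)} = 5 \left(s + 3\right) 3 = 5 \left(3 + s\right) 3 = 5 \left(9 + 3 s\right) = 45 + 15 s$)
$Y{\left(L \right)} = -2 + L^{2}$ ($Y{\left(L \right)} = -2 + L L = -2 + L^{2}$)
$\left(\left(t{\left(-49,-410 \right)} + X^{2}{\left(9 \right)}\right) + Y{\left(B{\left(-24,-8 \right)} \right)}\right) - 173948 = \left(\left(6 \left(-49\right) + 9^{2}\right) - \left(2 - \left(45 + 15 \left(-24\right)\right)^{2}\right)\right) - 173948 = \left(\left(-294 + 81\right) - \left(2 - \left(45 - 360\right)^{2}\right)\right) - 173948 = \left(-213 - \left(2 - \left(-315\right)^{2}\right)\right) - 173948 = \left(-213 + \left(-2 + 99225\right)\right) - 173948 = \left(-213 + 99223\right) - 173948 = 99010 - 173948 = -74938$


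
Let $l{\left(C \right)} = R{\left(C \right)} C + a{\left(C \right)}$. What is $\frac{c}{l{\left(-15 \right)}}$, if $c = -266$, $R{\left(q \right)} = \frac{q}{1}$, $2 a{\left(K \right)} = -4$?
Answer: $- \frac{266}{223} \approx -1.1928$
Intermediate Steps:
$a{\left(K \right)} = -2$ ($a{\left(K \right)} = \frac{1}{2} \left(-4\right) = -2$)
$R{\left(q \right)} = q$ ($R{\left(q \right)} = q 1 = q$)
$l{\left(C \right)} = -2 + C^{2}$ ($l{\left(C \right)} = C C - 2 = C^{2} - 2 = -2 + C^{2}$)
$\frac{c}{l{\left(-15 \right)}} = - \frac{266}{-2 + \left(-15\right)^{2}} = - \frac{266}{-2 + 225} = - \frac{266}{223}$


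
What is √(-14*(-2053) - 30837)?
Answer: I*√2095 ≈ 45.771*I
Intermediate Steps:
√(-14*(-2053) - 30837) = √(28742 - 30837) = √(-2095) = I*√2095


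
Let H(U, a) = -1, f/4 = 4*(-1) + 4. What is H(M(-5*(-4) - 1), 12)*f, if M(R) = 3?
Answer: 0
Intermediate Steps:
f = 0 (f = 4*(4*(-1) + 4) = 4*(-4 + 4) = 4*0 = 0)
H(M(-5*(-4) - 1), 12)*f = -1*0 = 0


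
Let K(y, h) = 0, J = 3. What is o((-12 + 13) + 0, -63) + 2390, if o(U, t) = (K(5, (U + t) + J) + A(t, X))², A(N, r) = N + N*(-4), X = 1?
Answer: 38111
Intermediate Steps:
A(N, r) = -3*N (A(N, r) = N - 4*N = -3*N)
o(U, t) = 9*t² (o(U, t) = (0 - 3*t)² = (-3*t)² = 9*t²)
o((-12 + 13) + 0, -63) + 2390 = 9*(-63)² + 2390 = 9*3969 + 2390 = 35721 + 2390 = 38111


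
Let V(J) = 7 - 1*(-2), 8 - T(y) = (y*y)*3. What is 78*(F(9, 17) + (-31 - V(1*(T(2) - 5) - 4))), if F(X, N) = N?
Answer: -1794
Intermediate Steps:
T(y) = 8 - 3*y**2 (T(y) = 8 - y*y*3 = 8 - y**2*3 = 8 - 3*y**2)
V(J) = 9 (V(J) = 7 + 2 = 9)
78*(F(9, 17) + (-31 - V(1*(T(2) - 5) - 4))) = 78*(17 + (-31 - 1*9)) = 78*(17 + (-31 - 9)) = 78*(17 - 40) = 78*(-23) = -1794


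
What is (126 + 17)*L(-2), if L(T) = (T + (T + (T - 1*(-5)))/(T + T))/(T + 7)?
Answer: -1287/20 ≈ -64.350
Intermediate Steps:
L(T) = (T + (5 + 2*T)/(2*T))/(7 + T) (L(T) = (T + (T + (T + 5))/((2*T)))/(7 + T) = (T + (T + (5 + T))*(1/(2*T)))/(7 + T) = (T + (5 + 2*T)*(1/(2*T)))/(7 + T) = (T + (5 + 2*T)/(2*T))/(7 + T))
(126 + 17)*L(-2) = (126 + 17)*((5/2 - 2 + (-2)**2)/((-2)*(7 - 2))) = 143*(-1/2*(5/2 - 2 + 4)/5) = 143*(-1/2*1/5*9/2) = 143*(-9/20) = -1287/20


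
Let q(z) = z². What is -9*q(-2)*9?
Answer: -324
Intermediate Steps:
-9*q(-2)*9 = -9*(-2)²*9 = -9*4*9 = -36*9 = -324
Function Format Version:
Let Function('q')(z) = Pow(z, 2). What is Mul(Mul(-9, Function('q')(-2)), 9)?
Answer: -324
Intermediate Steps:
Mul(Mul(-9, Function('q')(-2)), 9) = Mul(Mul(-9, Pow(-2, 2)), 9) = Mul(Mul(-9, 4), 9) = Mul(-36, 9) = -324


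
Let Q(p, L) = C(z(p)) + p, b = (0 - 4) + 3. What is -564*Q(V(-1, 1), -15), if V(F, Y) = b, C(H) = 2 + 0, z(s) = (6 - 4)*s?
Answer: -564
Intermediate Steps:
z(s) = 2*s
C(H) = 2
b = -1 (b = -4 + 3 = -1)
V(F, Y) = -1
Q(p, L) = 2 + p
-564*Q(V(-1, 1), -15) = -564*(2 - 1) = -564*1 = -564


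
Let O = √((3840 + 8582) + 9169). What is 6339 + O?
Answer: 6339 + 3*√2399 ≈ 6485.9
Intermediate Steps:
O = 3*√2399 (O = √(12422 + 9169) = √21591 = 3*√2399 ≈ 146.94)
6339 + O = 6339 + 3*√2399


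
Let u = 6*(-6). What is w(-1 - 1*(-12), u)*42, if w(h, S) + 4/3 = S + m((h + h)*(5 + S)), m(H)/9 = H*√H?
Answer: -1568 - 257796*I*√682 ≈ -1568.0 - 6.7324e+6*I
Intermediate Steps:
m(H) = 9*H^(3/2) (m(H) = 9*(H*√H) = 9*H^(3/2))
u = -36
w(h, S) = -4/3 + S + 18*√2*(h*(5 + S))^(3/2) (w(h, S) = -4/3 + (S + 9*((h + h)*(5 + S))^(3/2)) = -4/3 + (S + 9*((2*h)*(5 + S))^(3/2)) = -4/3 + (S + 9*(2*h*(5 + S))^(3/2)) = -4/3 + (S + 9*(2*√2*(h*(5 + S))^(3/2))) = -4/3 + (S + 18*√2*(h*(5 + S))^(3/2)) = -4/3 + S + 18*√2*(h*(5 + S))^(3/2))
w(-1 - 1*(-12), u)*42 = (-4/3 - 36 + 18*√2*((-1 - 1*(-12))*(5 - 36))^(3/2))*42 = (-4/3 - 36 + 18*√2*((-1 + 12)*(-31))^(3/2))*42 = (-4/3 - 36 + 18*√2*(11*(-31))^(3/2))*42 = (-4/3 - 36 + 18*√2*(-341)^(3/2))*42 = (-4/3 - 36 + 18*√2*(-341*I*√341))*42 = (-4/3 - 36 - 6138*I*√682)*42 = (-112/3 - 6138*I*√682)*42 = -1568 - 257796*I*√682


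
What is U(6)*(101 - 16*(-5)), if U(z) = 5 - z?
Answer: -181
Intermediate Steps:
U(6)*(101 - 16*(-5)) = (5 - 1*6)*(101 - 16*(-5)) = (5 - 6)*(101 + 80) = -1*181 = -181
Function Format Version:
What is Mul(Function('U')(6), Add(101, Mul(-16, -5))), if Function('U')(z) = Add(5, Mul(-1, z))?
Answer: -181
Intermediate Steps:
Mul(Function('U')(6), Add(101, Mul(-16, -5))) = Mul(Add(5, Mul(-1, 6)), Add(101, Mul(-16, -5))) = Mul(Add(5, -6), Add(101, 80)) = Mul(-1, 181) = -181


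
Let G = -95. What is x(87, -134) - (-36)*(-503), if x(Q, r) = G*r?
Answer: -5378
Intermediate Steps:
x(Q, r) = -95*r
x(87, -134) - (-36)*(-503) = -95*(-134) - (-36)*(-503) = 12730 - 1*18108 = 12730 - 18108 = -5378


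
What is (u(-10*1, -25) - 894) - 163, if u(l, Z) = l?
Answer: -1067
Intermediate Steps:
(u(-10*1, -25) - 894) - 163 = (-10*1 - 894) - 163 = (-10 - 894) - 163 = -904 - 163 = -1067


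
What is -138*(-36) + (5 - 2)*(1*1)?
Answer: 4971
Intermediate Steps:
-138*(-36) + (5 - 2)*(1*1) = 4968 + 3*1 = 4968 + 3 = 4971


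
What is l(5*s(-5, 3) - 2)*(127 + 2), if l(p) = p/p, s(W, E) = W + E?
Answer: 129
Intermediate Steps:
s(W, E) = E + W
l(p) = 1
l(5*s(-5, 3) - 2)*(127 + 2) = 1*(127 + 2) = 1*129 = 129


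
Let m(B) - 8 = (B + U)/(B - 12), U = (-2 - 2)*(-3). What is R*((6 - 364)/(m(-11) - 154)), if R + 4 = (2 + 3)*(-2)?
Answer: -115276/3359 ≈ -34.319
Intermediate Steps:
U = 12 (U = -4*(-3) = 12)
R = -14 (R = -4 + (2 + 3)*(-2) = -4 + 5*(-2) = -4 - 10 = -14)
m(B) = 8 + (12 + B)/(-12 + B) (m(B) = 8 + (B + 12)/(B - 12) = 8 + (12 + B)/(-12 + B))
R*((6 - 364)/(m(-11) - 154)) = -14*(6 - 364)/(3*(-28 + 3*(-11))/(-12 - 11) - 154) = -(-5012)/(3*(-28 - 33)/(-23) - 154) = -(-5012)/(3*(-1/23)*(-61) - 154) = -(-5012)/(183/23 - 154) = -(-5012)/(-3359/23) = -(-5012)*(-23)/3359 = -14*8234/3359 = -115276/3359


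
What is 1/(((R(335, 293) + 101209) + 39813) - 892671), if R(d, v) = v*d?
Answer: -1/653494 ≈ -1.5302e-6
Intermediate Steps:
R(d, v) = d*v
1/(((R(335, 293) + 101209) + 39813) - 892671) = 1/(((335*293 + 101209) + 39813) - 892671) = 1/(((98155 + 101209) + 39813) - 892671) = 1/((199364 + 39813) - 892671) = 1/(239177 - 892671) = 1/(-653494) = -1/653494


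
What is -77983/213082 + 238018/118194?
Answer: 20750114387/12592506954 ≈ 1.6478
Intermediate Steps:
-77983/213082 + 238018/118194 = -77983*1/213082 + 238018*(1/118194) = -77983/213082 + 119009/59097 = 20750114387/12592506954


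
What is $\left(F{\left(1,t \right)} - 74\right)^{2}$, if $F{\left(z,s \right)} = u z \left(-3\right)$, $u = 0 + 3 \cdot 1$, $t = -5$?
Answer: $6889$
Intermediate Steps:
$u = 3$ ($u = 0 + 3 = 3$)
$F{\left(z,s \right)} = - 9 z$ ($F{\left(z,s \right)} = 3 z \left(-3\right) = - 9 z$)
$\left(F{\left(1,t \right)} - 74\right)^{2} = \left(\left(-9\right) 1 - 74\right)^{2} = \left(-9 - 74\right)^{2} = \left(-83\right)^{2} = 6889$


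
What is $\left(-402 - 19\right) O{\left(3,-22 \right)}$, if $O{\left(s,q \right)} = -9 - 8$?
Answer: $7157$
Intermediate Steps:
$O{\left(s,q \right)} = -17$ ($O{\left(s,q \right)} = -9 - 8 = -17$)
$\left(-402 - 19\right) O{\left(3,-22 \right)} = \left(-402 - 19\right) \left(-17\right) = \left(-421\right) \left(-17\right) = 7157$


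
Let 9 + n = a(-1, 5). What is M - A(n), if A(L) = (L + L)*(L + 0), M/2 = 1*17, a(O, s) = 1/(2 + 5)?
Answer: -6022/49 ≈ -122.90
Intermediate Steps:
a(O, s) = 1/7
n = -62/7 (n = -9 + 1/7 = -62/7 ≈ -8.8571)
M = 34 (M = 2*(1*17) = 2*17 = 34)
A(L) = 2*L**2 (A(L) = (2*L)*L = 2*L**2)
M - A(n) = 34 - 2*(-62/7)**2 = 34 - 2*3844/49 = 34 - 1*7688/49 = 34 - 7688/49 = -6022/49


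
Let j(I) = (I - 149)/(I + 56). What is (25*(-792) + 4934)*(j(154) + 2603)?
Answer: -812627591/21 ≈ -3.8697e+7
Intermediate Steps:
j(I) = (-149 + I)/(56 + I)
(25*(-792) + 4934)*(j(154) + 2603) = (25*(-792) + 4934)*((-149 + 154)/(56 + 154) + 2603) = (-19800 + 4934)*(5/210 + 2603) = -14866*((1/210)*5 + 2603) = -14866*(1/42 + 2603) = -14866*109327/42 = -812627591/21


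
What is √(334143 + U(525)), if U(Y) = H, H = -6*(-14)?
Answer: √334227 ≈ 578.12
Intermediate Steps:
H = 84
U(Y) = 84
√(334143 + U(525)) = √(334143 + 84) = √334227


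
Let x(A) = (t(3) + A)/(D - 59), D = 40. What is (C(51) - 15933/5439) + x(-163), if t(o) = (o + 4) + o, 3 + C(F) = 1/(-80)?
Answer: 5816673/2755760 ≈ 2.1107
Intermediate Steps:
C(F) = -241/80 (C(F) = -3 + 1/(-80) = -3 - 1/80 = -241/80)
t(o) = 4 + 2*o (t(o) = (4 + o) + o = 4 + 2*o)
x(A) = -10/19 - A/19 (x(A) = ((4 + 2*3) + A)/(40 - 59) = ((4 + 6) + A)/(-19) = (10 + A)*(-1/19) = -10/19 - A/19)
(C(51) - 15933/5439) + x(-163) = (-241/80 - 15933/5439) + (-10/19 - 1/19*(-163)) = (-241/80 - 15933*1/5439) + (-10/19 + 163/19) = (-241/80 - 5311/1813) + 153/19 = -861813/145040 + 153/19 = 5816673/2755760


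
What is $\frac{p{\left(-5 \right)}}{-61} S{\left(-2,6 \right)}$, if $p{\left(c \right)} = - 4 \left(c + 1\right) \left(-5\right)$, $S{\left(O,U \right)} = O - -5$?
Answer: $\frac{240}{61} \approx 3.9344$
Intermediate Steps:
$S{\left(O,U \right)} = 5 + O$ ($S{\left(O,U \right)} = O + 5 = 5 + O$)
$p{\left(c \right)} = 20 + 20 c$ ($p{\left(c \right)} = - 4 \left(1 + c\right) \left(-5\right) = \left(-4 - 4 c\right) \left(-5\right) = 20 + 20 c$)
$\frac{p{\left(-5 \right)}}{-61} S{\left(-2,6 \right)} = \frac{20 + 20 \left(-5\right)}{-61} \left(5 - 2\right) = \left(20 - 100\right) \left(- \frac{1}{61}\right) 3 = \left(-80\right) \left(- \frac{1}{61}\right) 3 = \frac{80}{61} \cdot 3 = \frac{240}{61}$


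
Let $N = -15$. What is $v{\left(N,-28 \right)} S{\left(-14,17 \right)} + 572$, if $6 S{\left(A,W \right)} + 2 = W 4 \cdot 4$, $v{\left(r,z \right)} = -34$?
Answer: $-958$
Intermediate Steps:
$S{\left(A,W \right)} = - \frac{1}{3} + \frac{8 W}{3}$ ($S{\left(A,W \right)} = - \frac{1}{3} + \frac{W 4 \cdot 4}{6} = - \frac{1}{3} + \frac{4 W 4}{6} = - \frac{1}{3} + \frac{16 W}{6} = - \frac{1}{3} + \frac{8 W}{3}$)
$v{\left(N,-28 \right)} S{\left(-14,17 \right)} + 572 = - 34 \left(- \frac{1}{3} + \frac{8}{3} \cdot 17\right) + 572 = - 34 \left(- \frac{1}{3} + \frac{136}{3}\right) + 572 = \left(-34\right) 45 + 572 = -1530 + 572 = -958$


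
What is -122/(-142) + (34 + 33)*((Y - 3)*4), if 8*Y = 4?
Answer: -47509/71 ≈ -669.14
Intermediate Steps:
Y = ½ (Y = (⅛)*4 = ½ ≈ 0.50000)
-122/(-142) + (34 + 33)*((Y - 3)*4) = -122/(-142) + (34 + 33)*((½ - 3)*4) = -122*(-1/142) + 67*(-5/2*4) = 61/71 + 67*(-10) = 61/71 - 670 = -47509/71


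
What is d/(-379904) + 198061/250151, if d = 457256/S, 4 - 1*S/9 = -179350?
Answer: 15182245648534141/19175191016179968 ≈ 0.79177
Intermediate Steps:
S = 1614186 (S = 36 - 9*(-179350) = 36 + 1614150 = 1614186)
d = 228628/807093 (d = 457256/1614186 = 457256*(1/1614186) = 228628/807093 ≈ 0.28327)
d/(-379904) + 198061/250151 = (228628/807093)/(-379904) + 198061/250151 = (228628/807093)*(-1/379904) + 198061*(1/250151) = -57157/76654464768 + 198061/250151 = 15182245648534141/19175191016179968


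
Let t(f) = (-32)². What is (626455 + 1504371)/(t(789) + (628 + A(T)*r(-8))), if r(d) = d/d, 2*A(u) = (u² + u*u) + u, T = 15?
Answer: 4261652/3769 ≈ 1130.7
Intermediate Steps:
t(f) = 1024
A(u) = u² + u/2 (A(u) = ((u² + u*u) + u)/2 = ((u² + u²) + u)/2 = (2*u² + u)/2 = (u + 2*u²)/2 = u² + u/2)
r(d) = 1
(626455 + 1504371)/(t(789) + (628 + A(T)*r(-8))) = (626455 + 1504371)/(1024 + (628 + (15*(½ + 15))*1)) = 2130826/(1024 + (628 + (15*(31/2))*1)) = 2130826/(1024 + (628 + (465/2)*1)) = 2130826/(1024 + (628 + 465/2)) = 2130826/(1024 + 1721/2) = 2130826/(3769/2) = 2130826*(2/3769) = 4261652/3769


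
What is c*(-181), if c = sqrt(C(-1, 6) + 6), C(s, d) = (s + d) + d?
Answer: -181*sqrt(17) ≈ -746.28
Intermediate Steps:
C(s, d) = s + 2*d (C(s, d) = (d + s) + d = s + 2*d)
c = sqrt(17) (c = sqrt((-1 + 2*6) + 6) = sqrt((-1 + 12) + 6) = sqrt(11 + 6) = sqrt(17) ≈ 4.1231)
c*(-181) = sqrt(17)*(-181) = -181*sqrt(17)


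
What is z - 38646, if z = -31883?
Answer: -70529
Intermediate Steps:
z - 38646 = -31883 - 38646 = -70529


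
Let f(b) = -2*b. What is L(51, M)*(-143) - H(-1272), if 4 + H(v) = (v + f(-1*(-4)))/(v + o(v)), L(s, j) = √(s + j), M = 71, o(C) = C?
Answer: 556/159 - 143*√122 ≈ -1576.0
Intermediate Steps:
L(s, j) = √(j + s)
H(v) = -4 + (-8 + v)/(2*v) (H(v) = -4 + (v - (-2)*(-4))/(v + v) = -4 + (v - 2*4)/((2*v)) = -4 + (v - 8)*(1/(2*v)) = -4 + (-8 + v)*(1/(2*v)) = -4 + (-8 + v)/(2*v))
L(51, M)*(-143) - H(-1272) = √(71 + 51)*(-143) - (-7/2 - 4/(-1272)) = √122*(-143) - (-7/2 - 4*(-1/1272)) = -143*√122 - (-7/2 + 1/318) = -143*√122 - 1*(-556/159) = -143*√122 + 556/159 = 556/159 - 143*√122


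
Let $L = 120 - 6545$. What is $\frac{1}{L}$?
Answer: $- \frac{1}{6425} \approx -0.00015564$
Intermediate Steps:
$L = -6425$ ($L = 120 - 6545 = -6425$)
$\frac{1}{L} = \frac{1}{-6425} = - \frac{1}{6425}$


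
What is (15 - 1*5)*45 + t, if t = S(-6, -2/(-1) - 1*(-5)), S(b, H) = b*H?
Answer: 408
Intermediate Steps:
S(b, H) = H*b
t = -42 (t = (-2/(-1) - 1*(-5))*(-6) = (-2*(-1) + 5)*(-6) = (2 + 5)*(-6) = 7*(-6) = -42)
(15 - 1*5)*45 + t = (15 - 1*5)*45 - 42 = (15 - 5)*45 - 42 = 10*45 - 42 = 450 - 42 = 408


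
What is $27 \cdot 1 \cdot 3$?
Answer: $81$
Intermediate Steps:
$27 \cdot 1 \cdot 3 = 27 \cdot 3 = 81$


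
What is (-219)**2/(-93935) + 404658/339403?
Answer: 21733441947/31881820805 ≈ 0.68169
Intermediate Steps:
(-219)**2/(-93935) + 404658/339403 = 47961*(-1/93935) + 404658*(1/339403) = -47961/93935 + 404658/339403 = 21733441947/31881820805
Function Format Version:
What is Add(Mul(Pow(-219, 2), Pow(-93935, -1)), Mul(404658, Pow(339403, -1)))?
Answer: Rational(21733441947, 31881820805) ≈ 0.68169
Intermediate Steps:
Add(Mul(Pow(-219, 2), Pow(-93935, -1)), Mul(404658, Pow(339403, -1))) = Add(Mul(47961, Rational(-1, 93935)), Mul(404658, Rational(1, 339403))) = Add(Rational(-47961, 93935), Rational(404658, 339403)) = Rational(21733441947, 31881820805)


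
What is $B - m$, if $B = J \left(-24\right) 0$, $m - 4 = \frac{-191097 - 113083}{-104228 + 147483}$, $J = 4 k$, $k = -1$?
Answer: $\frac{26232}{8651} \approx 3.0322$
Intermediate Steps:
$J = -4$ ($J = 4 \left(-1\right) = -4$)
$m = - \frac{26232}{8651}$ ($m = 4 + \frac{-191097 - 113083}{-104228 + 147483} = 4 - \frac{304180}{43255} = 4 - \frac{60836}{8651} = - \frac{26232}{8651} \approx -3.0322$)
$B = 0$ ($B = \left(-4\right) \left(-24\right) 0 = 96 \cdot 0 = 0$)
$B - m = 0 - - \frac{26232}{8651} = 0 + \frac{26232}{8651} = \frac{26232}{8651}$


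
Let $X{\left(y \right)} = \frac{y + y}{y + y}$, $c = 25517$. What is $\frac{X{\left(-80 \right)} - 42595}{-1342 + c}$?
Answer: $- \frac{42594}{24175} \approx -1.7619$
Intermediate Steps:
$X{\left(y \right)} = 1$ ($X{\left(y \right)} = \frac{2 y}{2 y} = 2 y \frac{1}{2 y} = 1$)
$\frac{X{\left(-80 \right)} - 42595}{-1342 + c} = \frac{1 - 42595}{-1342 + 25517} = - \frac{42594}{24175}$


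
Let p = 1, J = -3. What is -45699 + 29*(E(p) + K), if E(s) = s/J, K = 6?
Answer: -136604/3 ≈ -45535.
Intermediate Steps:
E(s) = -s/3 (E(s) = s/(-3) = s*(-1/3) = -s/3)
-45699 + 29*(E(p) + K) = -45699 + 29*(-1/3*1 + 6) = -45699 + 29*(-1/3 + 6) = -45699 + 29*(17/3) = -45699 + 493/3 = -136604/3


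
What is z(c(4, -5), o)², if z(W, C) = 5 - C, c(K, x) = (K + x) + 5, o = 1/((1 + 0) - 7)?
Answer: 961/36 ≈ 26.694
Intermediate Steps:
o = -⅙ (o = 1/(1 - 7) = 1/(-6) = -⅙ ≈ -0.16667)
c(K, x) = 5 + K + x
z(c(4, -5), o)² = (5 - 1*(-⅙))² = (5 + ⅙)² = (31/6)² = 961/36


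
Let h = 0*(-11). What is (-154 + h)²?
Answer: 23716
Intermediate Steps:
h = 0
(-154 + h)² = (-154 + 0)² = (-154)² = 23716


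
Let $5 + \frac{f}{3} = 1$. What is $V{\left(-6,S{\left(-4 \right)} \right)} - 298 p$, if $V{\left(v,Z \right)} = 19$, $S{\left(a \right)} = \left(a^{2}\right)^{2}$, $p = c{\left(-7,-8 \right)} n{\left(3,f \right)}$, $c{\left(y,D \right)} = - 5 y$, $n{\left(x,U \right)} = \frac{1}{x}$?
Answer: $- \frac{10373}{3} \approx -3457.7$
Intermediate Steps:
$f = -12$ ($f = -15 + 3 \cdot 1 = -15 + 3 = -12$)
$p = \frac{35}{3}$ ($p = \frac{\left(-5\right) \left(-7\right)}{3} = 35 \cdot \frac{1}{3} = \frac{35}{3} \approx 11.667$)
$S{\left(a \right)} = a^{4}$
$V{\left(-6,S{\left(-4 \right)} \right)} - 298 p = 19 - \frac{10430}{3} = - \frac{10373}{3}$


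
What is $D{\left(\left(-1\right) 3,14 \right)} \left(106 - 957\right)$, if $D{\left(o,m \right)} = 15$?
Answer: $-12765$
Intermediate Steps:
$D{\left(\left(-1\right) 3,14 \right)} \left(106 - 957\right) = 15 \left(106 - 957\right) = 15 \left(-851\right) = -12765$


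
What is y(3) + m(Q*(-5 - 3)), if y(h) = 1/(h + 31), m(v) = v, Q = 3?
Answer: -815/34 ≈ -23.971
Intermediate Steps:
y(h) = 1/(31 + h)
y(3) + m(Q*(-5 - 3)) = 1/(31 + 3) + 3*(-5 - 3) = 1/34 + 3*(-8) = 1/34 - 24 = -815/34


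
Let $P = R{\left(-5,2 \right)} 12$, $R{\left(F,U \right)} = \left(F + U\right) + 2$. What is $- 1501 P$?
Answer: $18012$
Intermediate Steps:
$R{\left(F,U \right)} = 2 + F + U$
$P = -12$ ($P = \left(2 - 5 + 2\right) 12 = \left(-1\right) 12 = -12$)
$- 1501 P = \left(-1501\right) \left(-12\right) = 18012$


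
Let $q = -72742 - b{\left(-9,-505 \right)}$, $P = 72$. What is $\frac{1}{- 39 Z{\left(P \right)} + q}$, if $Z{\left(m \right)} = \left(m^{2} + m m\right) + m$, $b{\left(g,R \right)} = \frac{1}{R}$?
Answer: $- \frac{505}{242350509} \approx -2.0838 \cdot 10^{-6}$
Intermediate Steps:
$Z{\left(m \right)} = m + 2 m^{2}$ ($Z{\left(m \right)} = \left(m^{2} + m^{2}\right) + m = 2 m^{2} + m = m + 2 m^{2}$)
$q = - \frac{36734709}{505}$ ($q = -72742 - \frac{1}{-505} = -72742 - - \frac{1}{505} = -72742 + \frac{1}{505} = - \frac{36734709}{505} \approx -72742.0$)
$\frac{1}{- 39 Z{\left(P \right)} + q} = \frac{1}{- 39 \cdot 72 \left(1 + 2 \cdot 72\right) - \frac{36734709}{505}} = \frac{1}{- 39 \cdot 72 \left(1 + 144\right) - \frac{36734709}{505}} = \frac{1}{- 39 \cdot 72 \cdot 145 - \frac{36734709}{505}} = \frac{1}{\left(-39\right) 10440 - \frac{36734709}{505}} = \frac{1}{-407160 - \frac{36734709}{505}} = \frac{1}{- \frac{242350509}{505}} = - \frac{505}{242350509}$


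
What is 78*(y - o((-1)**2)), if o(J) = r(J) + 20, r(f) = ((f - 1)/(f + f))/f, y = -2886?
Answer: -226668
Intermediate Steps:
r(f) = (-1 + f)/(2*f**2) (r(f) = ((-1 + f)/((2*f)))/f = ((-1 + f)*(1/(2*f)))/f = ((-1 + f)/(2*f))/f = (-1 + f)/(2*f**2))
o(J) = 20 + (-1 + J)/(2*J**2) (o(J) = (-1 + J)/(2*J**2) + 20 = 20 + (-1 + J)/(2*J**2))
78*(y - o((-1)**2)) = 78*(-2886 - (-1 + (-1)**2 + 40*((-1)**2)**2)/(2*((-1)**2)**2)) = 78*(-2886 - (-1 + 1 + 40*1**2)/(2*1**2)) = 78*(-2886 - (-1 + 1 + 40*1)/2) = 78*(-2886 - (-1 + 1 + 40)/2) = 78*(-2886 - 40/2) = 78*(-2886 - 1*20) = 78*(-2886 - 20) = 78*(-2906) = -226668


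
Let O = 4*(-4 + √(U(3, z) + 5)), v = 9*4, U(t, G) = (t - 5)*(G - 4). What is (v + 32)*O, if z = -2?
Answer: -1088 + 272*√17 ≈ 33.485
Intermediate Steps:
U(t, G) = (-5 + t)*(-4 + G)
v = 36
O = -16 + 4*√17 (O = 4*(-4 + √((20 - 5*(-2) - 4*3 - 2*3) + 5)) = 4*(-4 + √((20 + 10 - 12 - 6) + 5)) = 4*(-4 + √(12 + 5)) = 4*(-4 + √17) = -16 + 4*√17 ≈ 0.49242)
(v + 32)*O = (36 + 32)*(-16 + 4*√17) = 68*(-16 + 4*√17) = -1088 + 272*√17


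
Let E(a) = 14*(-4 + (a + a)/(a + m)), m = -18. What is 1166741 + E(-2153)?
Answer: 2532933419/2171 ≈ 1.1667e+6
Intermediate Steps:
E(a) = -56 + 28*a/(-18 + a) (E(a) = 14*(-4 + (a + a)/(a - 18)) = 14*(-4 + (2*a)/(-18 + a)) = 14*(-4 + 2*a/(-18 + a)) = -56 + 28*a/(-18 + a))
1166741 + E(-2153) = 1166741 + 28*(36 - 1*(-2153))/(-18 - 2153) = 1166741 + 28*(36 + 2153)/(-2171) = 1166741 + 28*(-1/2171)*2189 = 1166741 - 61292/2171 = 2532933419/2171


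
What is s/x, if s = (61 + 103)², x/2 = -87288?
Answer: -1681/10911 ≈ -0.15406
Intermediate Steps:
x = -174576 (x = 2*(-87288) = -174576)
s = 26896 (s = 164² = 26896)
s/x = 26896/(-174576) = 26896*(-1/174576) = -1681/10911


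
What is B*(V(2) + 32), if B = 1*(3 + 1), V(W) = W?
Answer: 136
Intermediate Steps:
B = 4 (B = 1*4 = 4)
B*(V(2) + 32) = 4*(2 + 32) = 4*34 = 136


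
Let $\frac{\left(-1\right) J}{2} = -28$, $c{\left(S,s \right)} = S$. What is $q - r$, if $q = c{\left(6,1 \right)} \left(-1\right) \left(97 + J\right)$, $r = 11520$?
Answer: $-12438$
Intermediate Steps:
$J = 56$ ($J = \left(-2\right) \left(-28\right) = 56$)
$q = -918$ ($q = 6 \left(-1\right) \left(97 + 56\right) = \left(-6\right) 153 = -918$)
$q - r = -918 - 11520 = -12438$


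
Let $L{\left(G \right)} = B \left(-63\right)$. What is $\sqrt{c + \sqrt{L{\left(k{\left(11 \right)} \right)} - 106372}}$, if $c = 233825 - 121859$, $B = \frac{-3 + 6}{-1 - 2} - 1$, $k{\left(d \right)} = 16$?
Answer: $\sqrt{111966 + i \sqrt{106246}} \approx 334.61 + 0.487 i$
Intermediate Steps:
$B = -2$ ($B = \frac{3}{-3} - 1 = 3 \left(- \frac{1}{3}\right) - 1 = -1 - 1 = -2$)
$L{\left(G \right)} = 126$ ($L{\left(G \right)} = \left(-2\right) \left(-63\right) = 126$)
$c = 111966$
$\sqrt{c + \sqrt{L{\left(k{\left(11 \right)} \right)} - 106372}} = \sqrt{111966 + \sqrt{126 - 106372}} = \sqrt{111966 + \sqrt{-106246}} = \sqrt{111966 + i \sqrt{106246}}$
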